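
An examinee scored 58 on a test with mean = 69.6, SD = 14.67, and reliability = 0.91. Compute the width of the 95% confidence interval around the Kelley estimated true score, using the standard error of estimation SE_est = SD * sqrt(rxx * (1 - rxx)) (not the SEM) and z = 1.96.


True score estimate = 0.91*58 + 0.09*69.6 = 59.044
SE_est = SD * sqrt(rxx * (1 - rxx)) = 14.67 * sqrt(0.91 * 0.09) = 14.67 * sqrt(0.0819) = 4.198286
CI = T_est +/- z * SE_est, so width = 2 * z * SE_est = 2 * 1.96 * 4.198286
Width = 16.4573

16.4573


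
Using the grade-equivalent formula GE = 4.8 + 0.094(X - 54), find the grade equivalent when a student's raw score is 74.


raw - median = 74 - 54 = 20
slope * diff = 0.094 * 20 = 1.88
GE = 4.8 + 1.88
GE = 6.68

6.68


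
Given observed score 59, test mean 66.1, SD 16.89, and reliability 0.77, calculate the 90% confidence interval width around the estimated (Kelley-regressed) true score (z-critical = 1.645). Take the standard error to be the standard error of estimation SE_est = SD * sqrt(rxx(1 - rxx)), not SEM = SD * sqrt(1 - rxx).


True score estimate = 0.77*59 + 0.23*66.1 = 60.633
SE_est = SD * sqrt(rxx * (1 - rxx)) = 16.89 * sqrt(0.77 * 0.23) = 16.89 * sqrt(0.1771) = 7.107861
CI = T_est +/- z * SE_est, so width = 2 * z * SE_est = 2 * 1.645 * 7.107861
Width = 23.3849

23.3849


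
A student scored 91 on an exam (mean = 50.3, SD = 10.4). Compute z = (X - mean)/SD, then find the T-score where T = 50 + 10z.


z = (X - mean) / SD = (91 - 50.3) / 10.4
z = 40.7 / 10.4
z = 3.9135
T-score = T = 50 + 10z
Carry z at full precision (z = 40.7 / 10.4) into the conversion:
T-score = 50 + 10 * (40.7 / 10.4) = 50 + 407 / 10.4
T-score = 50 + 39.1346
T-score = 89.1346

89.1346


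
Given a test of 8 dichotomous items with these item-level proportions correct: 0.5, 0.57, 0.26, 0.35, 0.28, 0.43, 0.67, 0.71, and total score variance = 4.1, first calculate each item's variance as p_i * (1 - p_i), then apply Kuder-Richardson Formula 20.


For each item, compute p_i * q_i:
  Item 1: 0.5 * 0.5 = 0.25
  Item 2: 0.57 * 0.43 = 0.2451
  Item 3: 0.26 * 0.74 = 0.1924
  Item 4: 0.35 * 0.65 = 0.2275
  Item 5: 0.28 * 0.72 = 0.2016
  Item 6: 0.43 * 0.57 = 0.2451
  Item 7: 0.67 * 0.33 = 0.2211
  Item 8: 0.71 * 0.29 = 0.2059
Sum(p_i * q_i) = 0.25 + 0.2451 + 0.1924 + 0.2275 + 0.2016 + 0.2451 + 0.2211 + 0.2059 = 1.7887
KR-20 = (k/(k-1)) * (1 - Sum(p_i*q_i) / Var_total)
= (8/7) * (1 - 1.7887/4.1)
= 1.1429 * 0.5637
KR-20 = 0.6443

0.6443


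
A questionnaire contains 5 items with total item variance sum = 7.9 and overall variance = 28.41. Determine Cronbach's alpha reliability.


alpha = (k/(k-1)) * (1 - sum(si^2)/s_total^2)
= (5/4) * (1 - 7.9/28.41)
alpha = 0.9024

0.9024


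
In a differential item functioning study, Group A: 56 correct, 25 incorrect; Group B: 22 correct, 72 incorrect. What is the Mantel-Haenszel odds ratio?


Odds_A = 56/25 = 2.24
Odds_B = 22/72 = 0.3056
OR = Odds_A / Odds_B = 2.24 / 0.3056
Exactly, OR = (56 * 72) / (25 * 22) = 4032 / 550
OR = 7.3309

7.3309


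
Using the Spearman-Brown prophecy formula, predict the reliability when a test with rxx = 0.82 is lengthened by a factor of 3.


r_new = (n * rxx) / (1 + (n-1) * rxx)
r_new = (3 * 0.82) / (1 + 2 * 0.82)
r_new = 2.46 / 2.64
r_new = 0.9318

0.9318


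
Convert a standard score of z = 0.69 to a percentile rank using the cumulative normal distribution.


CDF(z) = 0.5 * (1 + erf(z/sqrt(2)))
erf(0.4879) = 0.5098
CDF = 0.7549
Percentile rank = 0.7549 * 100 = 75.49

75.49


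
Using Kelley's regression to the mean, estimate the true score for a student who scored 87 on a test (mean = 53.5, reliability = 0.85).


T_est = rxx * X + (1 - rxx) * mean
T_est = 0.85 * 87 + 0.15 * 53.5
T_est = 73.95 + 8.025
T_est = 81.975

81.975


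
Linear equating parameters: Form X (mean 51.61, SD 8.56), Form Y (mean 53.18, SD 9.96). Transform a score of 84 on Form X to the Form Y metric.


slope = SD_Y / SD_X = 9.96 / 8.56 ~ 1.1636
intercept = mean_Y - slope * mean_X = 53.18 - (9.96 / 8.56) * 51.61 ~ -6.8709
Y = slope * X + intercept. To avoid rounding drift from the rounded slope/intercept, evaluate the equivalent form Y = mean_Y + SD_Y * (X - mean_X) / SD_X at full precision:
Y = 53.18 + 9.96 * (84 - 51.61) / 8.56
Y = 53.18 + 9.96 * 32.39 / 8.56
Y = 53.18 + 322.6044 / 8.56
Y = 53.18 + 37.6874
Y = 90.8674

90.8674


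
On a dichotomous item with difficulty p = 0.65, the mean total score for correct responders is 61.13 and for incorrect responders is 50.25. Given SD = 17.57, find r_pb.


q = 1 - p = 0.35
rpb = ((M1 - M0) / SD) * sqrt(p * q)
rpb = ((61.13 - 50.25) / 17.57) * sqrt(0.65 * 0.35)
rpb = 0.2954

0.2954


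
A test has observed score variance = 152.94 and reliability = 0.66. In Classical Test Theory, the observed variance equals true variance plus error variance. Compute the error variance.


var_true = rxx * var_obs = 0.66 * 152.94 = 100.9404
var_error = var_obs - var_true
var_error = 152.94 - 100.9404
var_error = 51.9996

51.9996


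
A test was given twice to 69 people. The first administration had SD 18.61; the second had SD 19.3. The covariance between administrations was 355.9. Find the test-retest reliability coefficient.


r = cov(X,Y) / (SD_X * SD_Y)
r = 355.9 / (18.61 * 19.3)
r = 355.9 / 359.173
r = 0.9909

0.9909


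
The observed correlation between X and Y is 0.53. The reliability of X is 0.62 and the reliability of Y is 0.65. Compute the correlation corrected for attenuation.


r_corrected = rxy / sqrt(rxx * ryy)
= 0.53 / sqrt(0.62 * 0.65)
= 0.53 / sqrt(0.403)
= 0.53 / 0.634823
r_corrected = 0.8349

0.8349


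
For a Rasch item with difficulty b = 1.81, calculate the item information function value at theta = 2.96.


P = 1/(1+exp(-(2.96-1.81))) = 0.7595
I = P*(1-P) = 0.7595 * 0.2405
I = 0.1827

0.1827


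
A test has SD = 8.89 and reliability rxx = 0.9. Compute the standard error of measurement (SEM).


SEM = SD * sqrt(1 - rxx)
SEM = 8.89 * sqrt(1 - 0.9)
SEM = 8.89 * sqrt(0.1) = 8.89 * 0.316228
SEM = 2.8113

2.8113


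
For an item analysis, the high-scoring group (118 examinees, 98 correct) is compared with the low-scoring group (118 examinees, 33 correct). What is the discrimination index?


p_upper = 98/118 = 0.8305
p_lower = 33/118 = 0.2797
D = 0.8305 - 0.2797 = 0.5508

0.5508


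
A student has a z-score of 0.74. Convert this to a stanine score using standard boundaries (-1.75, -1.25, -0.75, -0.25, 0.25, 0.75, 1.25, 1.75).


Stanine boundaries: [-1.75, -1.25, -0.75, -0.25, 0.25, 0.75, 1.25, 1.75]
z = 0.74
Check each boundary:
  z >= -1.75 -> could be stanine 2
  z >= -1.25 -> could be stanine 3
  z >= -0.75 -> could be stanine 4
  z >= -0.25 -> could be stanine 5
  z >= 0.25 -> could be stanine 6
  z < 0.75
  z < 1.25
  z < 1.75
Highest qualifying boundary gives stanine = 6

6


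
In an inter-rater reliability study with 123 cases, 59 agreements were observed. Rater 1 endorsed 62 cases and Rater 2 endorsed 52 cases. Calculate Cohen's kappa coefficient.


P_o = 59/123 = 0.479675
P_e = (62*52 + 61*71) / 15129 = 0.499372
kappa = (P_o - P_e) / (1 - P_e)
kappa = (0.479675 - 0.499372) / (1 - 0.499372)
kappa = -0.0393

-0.0393


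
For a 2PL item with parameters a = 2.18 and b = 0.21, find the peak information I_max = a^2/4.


For 2PL, max info at theta = b = 0.21
I_max = a^2 / 4 = 2.18^2 / 4
= 4.7524 / 4
I_max = 1.1881

1.1881


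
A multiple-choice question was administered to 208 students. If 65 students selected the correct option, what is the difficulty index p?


Item difficulty p = number correct / total examinees
p = 65 / 208
p = 0.3125

0.3125


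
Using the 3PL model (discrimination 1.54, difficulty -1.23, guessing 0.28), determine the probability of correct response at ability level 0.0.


logit = 1.54*(0.0 - -1.23) = 1.8942
P* = 1/(1 + exp(-1.8942)) = 0.8692
P = 0.28 + (1 - 0.28) * 0.8692
P = 0.9058

0.9058


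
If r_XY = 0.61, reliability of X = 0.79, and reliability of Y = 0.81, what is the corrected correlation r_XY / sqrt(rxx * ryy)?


r_corrected = rxy / sqrt(rxx * ryy)
= 0.61 / sqrt(0.79 * 0.81)
= 0.61 / sqrt(0.6399)
= 0.61 / 0.799937
r_corrected = 0.7626

0.7626


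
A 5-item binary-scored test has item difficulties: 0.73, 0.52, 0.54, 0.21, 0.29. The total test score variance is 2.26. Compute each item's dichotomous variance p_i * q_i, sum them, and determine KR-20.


For each item, compute p_i * q_i:
  Item 1: 0.73 * 0.27 = 0.1971
  Item 2: 0.52 * 0.48 = 0.2496
  Item 3: 0.54 * 0.46 = 0.2484
  Item 4: 0.21 * 0.79 = 0.1659
  Item 5: 0.29 * 0.71 = 0.2059
Sum(p_i * q_i) = 0.1971 + 0.2496 + 0.2484 + 0.1659 + 0.2059 = 1.0669
KR-20 = (k/(k-1)) * (1 - Sum(p_i*q_i) / Var_total)
= (5/4) * (1 - 1.0669/2.26)
= 1.25 * 0.5279
KR-20 = 0.6599

0.6599


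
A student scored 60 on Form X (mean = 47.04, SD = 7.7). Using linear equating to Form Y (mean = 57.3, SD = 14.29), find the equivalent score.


slope = SD_Y / SD_X = 14.29 / 7.7 ~ 1.8558
intercept = mean_Y - slope * mean_X = 57.3 - (14.29 / 7.7) * 47.04 ~ -29.9989
Y = slope * X + intercept. To avoid rounding drift from the rounded slope/intercept, evaluate the equivalent form Y = mean_Y + SD_Y * (X - mean_X) / SD_X at full precision:
Y = 57.3 + 14.29 * (60 - 47.04) / 7.7
Y = 57.3 + 14.29 * 12.96 / 7.7
Y = 57.3 + 185.1984 / 7.7
Y = 57.3 + 24.0517
Y = 81.3517

81.3517


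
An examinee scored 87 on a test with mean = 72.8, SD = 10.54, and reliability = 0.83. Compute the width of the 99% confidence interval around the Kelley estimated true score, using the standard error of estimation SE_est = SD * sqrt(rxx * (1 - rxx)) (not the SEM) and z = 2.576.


True score estimate = 0.83*87 + 0.17*72.8 = 84.586
SE_est = SD * sqrt(rxx * (1 - rxx)) = 10.54 * sqrt(0.83 * 0.17) = 10.54 * sqrt(0.1411) = 3.95917
CI = T_est +/- z * SE_est, so width = 2 * z * SE_est = 2 * 2.576 * 3.95917
Width = 20.3976

20.3976


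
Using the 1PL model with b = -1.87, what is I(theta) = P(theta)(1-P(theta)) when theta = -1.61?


P = 1/(1+exp(-(-1.61--1.87))) = 0.5646
I = P*(1-P) = 0.5646 * 0.4354
I = 0.2458

0.2458


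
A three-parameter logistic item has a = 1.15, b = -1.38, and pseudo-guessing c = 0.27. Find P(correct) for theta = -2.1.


logit = 1.15*(-2.1 - -1.38) = -0.828
P* = 1/(1 + exp(--0.828)) = 0.3041
P = 0.27 + (1 - 0.27) * 0.3041
P = 0.492

0.492


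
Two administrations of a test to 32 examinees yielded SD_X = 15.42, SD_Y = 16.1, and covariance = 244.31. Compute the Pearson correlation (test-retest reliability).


r = cov(X,Y) / (SD_X * SD_Y)
r = 244.31 / (15.42 * 16.1)
r = 244.31 / 248.262
r = 0.9841

0.9841


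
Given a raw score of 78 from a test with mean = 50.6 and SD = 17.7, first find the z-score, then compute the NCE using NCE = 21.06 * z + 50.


z = (X - mean) / SD = (78 - 50.6) / 17.7
z = 27.4 / 17.7
z = 1.548
NCE = NCE = 21.06z + 50
Carry z at full precision (z = 27.4 / 17.7) into the conversion:
NCE = 21.06 * (27.4 / 17.7) + 50 = 577.044 / 17.7 + 50
NCE = 32.6014 + 50
NCE = 82.6014

82.6014


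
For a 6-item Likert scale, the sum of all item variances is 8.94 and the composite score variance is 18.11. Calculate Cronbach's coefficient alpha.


alpha = (k/(k-1)) * (1 - sum(si^2)/s_total^2)
= (6/5) * (1 - 8.94/18.11)
alpha = 0.6076

0.6076


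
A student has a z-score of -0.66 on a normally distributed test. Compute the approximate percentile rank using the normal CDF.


CDF(z) = 0.5 * (1 + erf(z/sqrt(2)))
erf(-0.4667) = -0.4907
CDF = 0.2546
Percentile rank = 0.2546 * 100 = 25.46

25.46


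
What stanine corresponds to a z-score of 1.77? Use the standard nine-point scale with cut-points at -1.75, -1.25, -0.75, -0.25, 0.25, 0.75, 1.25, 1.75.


Stanine boundaries: [-1.75, -1.25, -0.75, -0.25, 0.25, 0.75, 1.25, 1.75]
z = 1.77
Check each boundary:
  z >= -1.75 -> could be stanine 2
  z >= -1.25 -> could be stanine 3
  z >= -0.75 -> could be stanine 4
  z >= -0.25 -> could be stanine 5
  z >= 0.25 -> could be stanine 6
  z >= 0.75 -> could be stanine 7
  z >= 1.25 -> could be stanine 8
  z >= 1.75 -> could be stanine 9
Highest qualifying boundary gives stanine = 9

9


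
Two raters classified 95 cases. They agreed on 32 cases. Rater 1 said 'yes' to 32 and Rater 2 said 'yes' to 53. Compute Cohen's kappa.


P_o = 32/95 = 0.336842
P_e = (32*53 + 63*42) / 9025 = 0.481108
kappa = (P_o - P_e) / (1 - P_e)
kappa = (0.336842 - 0.481108) / (1 - 0.481108)
kappa = -0.278

-0.278


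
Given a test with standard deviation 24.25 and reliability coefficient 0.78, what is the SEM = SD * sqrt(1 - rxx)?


SEM = SD * sqrt(1 - rxx)
SEM = 24.25 * sqrt(1 - 0.78)
SEM = 24.25 * sqrt(0.22) = 24.25 * 0.469042
SEM = 11.3743

11.3743


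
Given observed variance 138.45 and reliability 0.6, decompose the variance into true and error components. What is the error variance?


var_true = rxx * var_obs = 0.6 * 138.45 = 83.07
var_error = var_obs - var_true
var_error = 138.45 - 83.07
var_error = 55.38

55.38


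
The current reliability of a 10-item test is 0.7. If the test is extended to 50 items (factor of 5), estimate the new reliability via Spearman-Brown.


r_new = (n * rxx) / (1 + (n-1) * rxx)
r_new = (5 * 0.7) / (1 + 4 * 0.7)
r_new = 3.5 / 3.8
r_new = 0.9211

0.9211


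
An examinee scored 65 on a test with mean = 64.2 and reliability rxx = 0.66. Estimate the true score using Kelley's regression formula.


T_est = rxx * X + (1 - rxx) * mean
T_est = 0.66 * 65 + 0.34 * 64.2
T_est = 42.9 + 21.828
T_est = 64.728

64.728


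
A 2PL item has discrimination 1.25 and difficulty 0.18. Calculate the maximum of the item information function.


For 2PL, max info at theta = b = 0.18
I_max = a^2 / 4 = 1.25^2 / 4
= 1.5625 / 4
I_max = 0.3906

0.3906


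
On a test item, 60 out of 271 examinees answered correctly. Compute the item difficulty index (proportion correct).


Item difficulty p = number correct / total examinees
p = 60 / 271
p = 0.2214

0.2214


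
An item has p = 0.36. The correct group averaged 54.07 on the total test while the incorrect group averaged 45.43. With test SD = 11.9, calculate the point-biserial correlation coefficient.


q = 1 - p = 0.64
rpb = ((M1 - M0) / SD) * sqrt(p * q)
rpb = ((54.07 - 45.43) / 11.9) * sqrt(0.36 * 0.64)
rpb = 0.3485

0.3485


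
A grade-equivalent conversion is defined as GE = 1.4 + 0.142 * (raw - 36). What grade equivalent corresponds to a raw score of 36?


raw - median = 36 - 36 = 0
slope * diff = 0.142 * 0 = 0.0
GE = 1.4 + 0.0
GE = 1.4

1.4


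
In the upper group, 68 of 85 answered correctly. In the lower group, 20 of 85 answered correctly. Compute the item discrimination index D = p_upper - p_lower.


p_upper = 68/85 = 0.8
p_lower = 20/85 = 0.2353
D = 0.8 - 0.2353 = 0.5647

0.5647


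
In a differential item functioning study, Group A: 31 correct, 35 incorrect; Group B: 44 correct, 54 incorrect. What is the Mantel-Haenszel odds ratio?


Odds_A = 31/35 = 0.8857
Odds_B = 44/54 = 0.8148
OR = Odds_A / Odds_B = 0.8857 / 0.8148
Exactly, OR = (31 * 54) / (35 * 44) = 1674 / 1540
OR = 1.087

1.087


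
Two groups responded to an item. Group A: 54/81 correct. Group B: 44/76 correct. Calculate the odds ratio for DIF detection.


Odds_A = 54/27 = 2.0
Odds_B = 44/32 = 1.375
OR = Odds_A / Odds_B = 2.0 / 1.375
Exactly, OR = (54 * 32) / (27 * 44) = 1728 / 1188
OR = 1.4545

1.4545


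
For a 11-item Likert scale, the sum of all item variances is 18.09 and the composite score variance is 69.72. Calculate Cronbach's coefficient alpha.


alpha = (k/(k-1)) * (1 - sum(si^2)/s_total^2)
= (11/10) * (1 - 18.09/69.72)
alpha = 0.8146

0.8146


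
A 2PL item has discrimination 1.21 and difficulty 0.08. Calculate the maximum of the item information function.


For 2PL, max info at theta = b = 0.08
I_max = a^2 / 4 = 1.21^2 / 4
= 1.4641 / 4
I_max = 0.366

0.366


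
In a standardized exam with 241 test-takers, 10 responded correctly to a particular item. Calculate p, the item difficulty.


Item difficulty p = number correct / total examinees
p = 10 / 241
p = 0.0415

0.0415


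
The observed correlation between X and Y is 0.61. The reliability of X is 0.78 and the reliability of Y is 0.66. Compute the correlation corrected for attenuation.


r_corrected = rxy / sqrt(rxx * ryy)
= 0.61 / sqrt(0.78 * 0.66)
= 0.61 / sqrt(0.5148)
= 0.61 / 0.717496
r_corrected = 0.8502

0.8502


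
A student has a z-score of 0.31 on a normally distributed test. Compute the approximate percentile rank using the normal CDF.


CDF(z) = 0.5 * (1 + erf(z/sqrt(2)))
erf(0.2192) = 0.2434
CDF = 0.6217
Percentile rank = 0.6217 * 100 = 62.17

62.17


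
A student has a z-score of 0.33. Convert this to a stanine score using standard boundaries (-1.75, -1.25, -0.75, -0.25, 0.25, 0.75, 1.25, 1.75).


Stanine boundaries: [-1.75, -1.25, -0.75, -0.25, 0.25, 0.75, 1.25, 1.75]
z = 0.33
Check each boundary:
  z >= -1.75 -> could be stanine 2
  z >= -1.25 -> could be stanine 3
  z >= -0.75 -> could be stanine 4
  z >= -0.25 -> could be stanine 5
  z >= 0.25 -> could be stanine 6
  z < 0.75
  z < 1.25
  z < 1.75
Highest qualifying boundary gives stanine = 6

6


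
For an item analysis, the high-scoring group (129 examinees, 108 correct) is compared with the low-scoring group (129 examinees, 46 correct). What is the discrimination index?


p_upper = 108/129 = 0.8372
p_lower = 46/129 = 0.3566
D = 0.8372 - 0.3566 = 0.4806

0.4806


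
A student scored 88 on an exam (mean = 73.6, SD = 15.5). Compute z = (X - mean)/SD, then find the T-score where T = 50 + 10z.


z = (X - mean) / SD = (88 - 73.6) / 15.5
z = 14.4 / 15.5
z = 0.929
T-score = T = 50 + 10z
Carry z at full precision (z = 14.4 / 15.5) into the conversion:
T-score = 50 + 10 * (14.4 / 15.5) = 50 + 144 / 15.5
T-score = 50 + 9.2903
T-score = 59.2903

59.2903


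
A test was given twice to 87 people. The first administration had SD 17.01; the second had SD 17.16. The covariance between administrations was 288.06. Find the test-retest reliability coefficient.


r = cov(X,Y) / (SD_X * SD_Y)
r = 288.06 / (17.01 * 17.16)
r = 288.06 / 291.8916
r = 0.9869

0.9869


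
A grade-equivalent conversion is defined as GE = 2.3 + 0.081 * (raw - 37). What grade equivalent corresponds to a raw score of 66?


raw - median = 66 - 37 = 29
slope * diff = 0.081 * 29 = 2.349
GE = 2.3 + 2.349
GE = 4.649

4.649


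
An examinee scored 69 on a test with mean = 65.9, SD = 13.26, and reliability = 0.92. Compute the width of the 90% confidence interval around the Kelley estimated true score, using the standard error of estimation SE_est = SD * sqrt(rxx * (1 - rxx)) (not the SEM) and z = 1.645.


True score estimate = 0.92*69 + 0.08*65.9 = 68.752
SE_est = SD * sqrt(rxx * (1 - rxx)) = 13.26 * sqrt(0.92 * 0.08) = 13.26 * sqrt(0.0736) = 3.597348
CI = T_est +/- z * SE_est, so width = 2 * z * SE_est = 2 * 1.645 * 3.597348
Width = 11.8353

11.8353


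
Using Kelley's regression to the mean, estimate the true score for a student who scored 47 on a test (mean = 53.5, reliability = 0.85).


T_est = rxx * X + (1 - rxx) * mean
T_est = 0.85 * 47 + 0.15 * 53.5
T_est = 39.95 + 8.025
T_est = 47.975

47.975


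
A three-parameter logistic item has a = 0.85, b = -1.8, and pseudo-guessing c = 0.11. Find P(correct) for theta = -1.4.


logit = 0.85*(-1.4 - -1.8) = 0.34
P* = 1/(1 + exp(-0.34)) = 0.5842
P = 0.11 + (1 - 0.11) * 0.5842
P = 0.6299

0.6299


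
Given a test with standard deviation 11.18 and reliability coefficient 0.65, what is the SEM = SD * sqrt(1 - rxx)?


SEM = SD * sqrt(1 - rxx)
SEM = 11.18 * sqrt(1 - 0.65)
SEM = 11.18 * sqrt(0.35) = 11.18 * 0.591608
SEM = 6.6142

6.6142


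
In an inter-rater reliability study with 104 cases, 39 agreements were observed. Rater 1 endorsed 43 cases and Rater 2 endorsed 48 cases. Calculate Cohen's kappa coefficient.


P_o = 39/104 = 0.375
P_e = (43*48 + 61*56) / 10816 = 0.506657
kappa = (P_o - P_e) / (1 - P_e)
kappa = (0.375 - 0.506657) / (1 - 0.506657)
kappa = -0.2669

-0.2669


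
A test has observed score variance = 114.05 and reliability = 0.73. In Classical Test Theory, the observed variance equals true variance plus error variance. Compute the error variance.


var_true = rxx * var_obs = 0.73 * 114.05 = 83.2565
var_error = var_obs - var_true
var_error = 114.05 - 83.2565
var_error = 30.7935

30.7935


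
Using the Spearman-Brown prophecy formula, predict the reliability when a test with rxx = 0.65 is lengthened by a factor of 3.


r_new = (n * rxx) / (1 + (n-1) * rxx)
r_new = (3 * 0.65) / (1 + 2 * 0.65)
r_new = 1.95 / 2.3
r_new = 0.8478

0.8478


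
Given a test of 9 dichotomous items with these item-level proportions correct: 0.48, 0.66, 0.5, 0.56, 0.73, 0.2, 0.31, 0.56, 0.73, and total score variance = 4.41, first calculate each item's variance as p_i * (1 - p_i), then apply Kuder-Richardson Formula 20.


For each item, compute p_i * q_i:
  Item 1: 0.48 * 0.52 = 0.2496
  Item 2: 0.66 * 0.34 = 0.2244
  Item 3: 0.5 * 0.5 = 0.25
  Item 4: 0.56 * 0.44 = 0.2464
  Item 5: 0.73 * 0.27 = 0.1971
  Item 6: 0.2 * 0.8 = 0.16
  Item 7: 0.31 * 0.69 = 0.2139
  Item 8: 0.56 * 0.44 = 0.2464
  Item 9: 0.73 * 0.27 = 0.1971
Sum(p_i * q_i) = 0.2496 + 0.2244 + 0.25 + 0.2464 + 0.1971 + 0.16 + 0.2139 + 0.2464 + 0.1971 = 1.9849
KR-20 = (k/(k-1)) * (1 - Sum(p_i*q_i) / Var_total)
= (9/8) * (1 - 1.9849/4.41)
= 1.125 * 0.5499
KR-20 = 0.6186

0.6186


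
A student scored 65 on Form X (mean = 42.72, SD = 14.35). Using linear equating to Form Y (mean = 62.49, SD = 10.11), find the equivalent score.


slope = SD_Y / SD_X = 10.11 / 14.35 ~ 0.7045
intercept = mean_Y - slope * mean_X = 62.49 - (10.11 / 14.35) * 42.72 ~ 32.3925
Y = slope * X + intercept. To avoid rounding drift from the rounded slope/intercept, evaluate the equivalent form Y = mean_Y + SD_Y * (X - mean_X) / SD_X at full precision:
Y = 62.49 + 10.11 * (65 - 42.72) / 14.35
Y = 62.49 + 10.11 * 22.28 / 14.35
Y = 62.49 + 225.2508 / 14.35
Y = 62.49 + 15.6969
Y = 78.1869

78.1869


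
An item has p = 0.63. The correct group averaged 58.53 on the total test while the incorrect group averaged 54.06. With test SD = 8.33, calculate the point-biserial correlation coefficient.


q = 1 - p = 0.37
rpb = ((M1 - M0) / SD) * sqrt(p * q)
rpb = ((58.53 - 54.06) / 8.33) * sqrt(0.63 * 0.37)
rpb = 0.2591

0.2591


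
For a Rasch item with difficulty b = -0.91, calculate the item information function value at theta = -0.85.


P = 1/(1+exp(-(-0.85--0.91))) = 0.515
I = P*(1-P) = 0.515 * 0.485
I = 0.2498

0.2498


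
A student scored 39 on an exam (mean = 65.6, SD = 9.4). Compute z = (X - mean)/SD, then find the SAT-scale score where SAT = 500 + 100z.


z = (X - mean) / SD = (39 - 65.6) / 9.4
z = -26.6 / 9.4
z = -2.8298
SAT-scale = SAT = 500 + 100z
Carry z at full precision (z = -26.6 / 9.4) into the conversion:
SAT-scale = 500 + 100 * (-26.6 / 9.4) = 500 + -2660 / 9.4
SAT-scale = 500 + -282.9787
SAT-scale = 217.0213

217.0213


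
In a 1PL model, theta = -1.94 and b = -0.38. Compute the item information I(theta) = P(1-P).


P = 1/(1+exp(-(-1.94--0.38))) = 0.1736
I = P*(1-P) = 0.1736 * 0.8264
I = 0.1435

0.1435


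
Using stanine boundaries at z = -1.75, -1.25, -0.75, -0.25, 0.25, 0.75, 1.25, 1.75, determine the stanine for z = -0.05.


Stanine boundaries: [-1.75, -1.25, -0.75, -0.25, 0.25, 0.75, 1.25, 1.75]
z = -0.05
Check each boundary:
  z >= -1.75 -> could be stanine 2
  z >= -1.25 -> could be stanine 3
  z >= -0.75 -> could be stanine 4
  z >= -0.25 -> could be stanine 5
  z < 0.25
  z < 0.75
  z < 1.25
  z < 1.75
Highest qualifying boundary gives stanine = 5

5


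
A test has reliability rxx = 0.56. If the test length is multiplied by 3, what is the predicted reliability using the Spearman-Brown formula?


r_new = (n * rxx) / (1 + (n-1) * rxx)
r_new = (3 * 0.56) / (1 + 2 * 0.56)
r_new = 1.68 / 2.12
r_new = 0.7925

0.7925


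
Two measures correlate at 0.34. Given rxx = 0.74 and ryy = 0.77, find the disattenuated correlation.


r_corrected = rxy / sqrt(rxx * ryy)
= 0.34 / sqrt(0.74 * 0.77)
= 0.34 / sqrt(0.5698)
= 0.34 / 0.754851
r_corrected = 0.4504

0.4504


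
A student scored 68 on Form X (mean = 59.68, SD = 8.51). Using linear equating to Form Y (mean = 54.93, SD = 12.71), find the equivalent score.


slope = SD_Y / SD_X = 12.71 / 8.51 ~ 1.4935
intercept = mean_Y - slope * mean_X = 54.93 - (12.71 / 8.51) * 59.68 ~ -34.2043
Y = slope * X + intercept. To avoid rounding drift from the rounded slope/intercept, evaluate the equivalent form Y = mean_Y + SD_Y * (X - mean_X) / SD_X at full precision:
Y = 54.93 + 12.71 * (68 - 59.68) / 8.51
Y = 54.93 + 12.71 * 8.32 / 8.51
Y = 54.93 + 105.7472 / 8.51
Y = 54.93 + 12.4262
Y = 67.3562

67.3562


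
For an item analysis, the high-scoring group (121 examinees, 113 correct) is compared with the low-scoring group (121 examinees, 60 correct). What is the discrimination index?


p_upper = 113/121 = 0.9339
p_lower = 60/121 = 0.4959
D = 0.9339 - 0.4959 = 0.438

0.438


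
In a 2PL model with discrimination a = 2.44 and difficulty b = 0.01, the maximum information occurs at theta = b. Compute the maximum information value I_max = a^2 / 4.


For 2PL, max info at theta = b = 0.01
I_max = a^2 / 4 = 2.44^2 / 4
= 5.9536 / 4
I_max = 1.4884

1.4884


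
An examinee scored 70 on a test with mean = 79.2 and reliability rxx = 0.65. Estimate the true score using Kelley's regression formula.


T_est = rxx * X + (1 - rxx) * mean
T_est = 0.65 * 70 + 0.35 * 79.2
T_est = 45.5 + 27.72
T_est = 73.22

73.22


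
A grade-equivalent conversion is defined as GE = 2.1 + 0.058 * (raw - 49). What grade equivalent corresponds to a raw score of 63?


raw - median = 63 - 49 = 14
slope * diff = 0.058 * 14 = 0.812
GE = 2.1 + 0.812
GE = 2.912

2.912


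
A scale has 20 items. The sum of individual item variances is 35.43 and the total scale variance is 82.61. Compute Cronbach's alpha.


alpha = (k/(k-1)) * (1 - sum(si^2)/s_total^2)
= (20/19) * (1 - 35.43/82.61)
alpha = 0.6012

0.6012


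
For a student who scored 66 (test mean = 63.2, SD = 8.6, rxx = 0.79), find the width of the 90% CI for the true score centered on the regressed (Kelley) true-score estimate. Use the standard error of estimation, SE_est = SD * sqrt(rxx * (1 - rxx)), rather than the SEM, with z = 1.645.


True score estimate = 0.79*66 + 0.21*63.2 = 65.412
SE_est = SD * sqrt(rxx * (1 - rxx)) = 8.6 * sqrt(0.79 * 0.21) = 8.6 * sqrt(0.1659) = 3.502851
CI = T_est +/- z * SE_est, so width = 2 * z * SE_est = 2 * 1.645 * 3.502851
Width = 11.5244

11.5244


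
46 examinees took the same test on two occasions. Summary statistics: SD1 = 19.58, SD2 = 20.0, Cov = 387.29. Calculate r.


r = cov(X,Y) / (SD_X * SD_Y)
r = 387.29 / (19.58 * 20.0)
r = 387.29 / 391.6
r = 0.989

0.989


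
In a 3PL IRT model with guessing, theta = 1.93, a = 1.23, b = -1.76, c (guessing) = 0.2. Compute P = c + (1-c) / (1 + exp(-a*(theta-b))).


logit = 1.23*(1.93 - -1.76) = 4.5387
P* = 1/(1 + exp(-4.5387)) = 0.9894
P = 0.2 + (1 - 0.2) * 0.9894
P = 0.9915

0.9915


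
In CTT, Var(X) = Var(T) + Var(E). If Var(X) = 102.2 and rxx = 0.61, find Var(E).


var_true = rxx * var_obs = 0.61 * 102.2 = 62.342
var_error = var_obs - var_true
var_error = 102.2 - 62.342
var_error = 39.858

39.858


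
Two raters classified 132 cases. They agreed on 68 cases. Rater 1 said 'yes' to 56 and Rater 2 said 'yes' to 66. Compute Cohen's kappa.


P_o = 68/132 = 0.515152
P_e = (56*66 + 76*66) / 17424 = 0.5
kappa = (P_o - P_e) / (1 - P_e)
kappa = (0.515152 - 0.5) / (1 - 0.5)
kappa = 0.0303

0.0303


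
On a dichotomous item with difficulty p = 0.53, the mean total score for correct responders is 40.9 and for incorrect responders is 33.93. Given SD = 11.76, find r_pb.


q = 1 - p = 0.47
rpb = ((M1 - M0) / SD) * sqrt(p * q)
rpb = ((40.9 - 33.93) / 11.76) * sqrt(0.53 * 0.47)
rpb = 0.2958

0.2958


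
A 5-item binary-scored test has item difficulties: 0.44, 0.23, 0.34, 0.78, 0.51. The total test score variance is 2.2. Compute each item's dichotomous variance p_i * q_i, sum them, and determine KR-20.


For each item, compute p_i * q_i:
  Item 1: 0.44 * 0.56 = 0.2464
  Item 2: 0.23 * 0.77 = 0.1771
  Item 3: 0.34 * 0.66 = 0.2244
  Item 4: 0.78 * 0.22 = 0.1716
  Item 5: 0.51 * 0.49 = 0.2499
Sum(p_i * q_i) = 0.2464 + 0.1771 + 0.2244 + 0.1716 + 0.2499 = 1.0694
KR-20 = (k/(k-1)) * (1 - Sum(p_i*q_i) / Var_total)
= (5/4) * (1 - 1.0694/2.2)
= 1.25 * 0.5139
KR-20 = 0.6424

0.6424


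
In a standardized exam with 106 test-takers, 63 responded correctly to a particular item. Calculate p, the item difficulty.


Item difficulty p = number correct / total examinees
p = 63 / 106
p = 0.5943

0.5943


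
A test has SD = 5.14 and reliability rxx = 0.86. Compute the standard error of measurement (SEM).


SEM = SD * sqrt(1 - rxx)
SEM = 5.14 * sqrt(1 - 0.86)
SEM = 5.14 * sqrt(0.14) = 5.14 * 0.374166
SEM = 1.9232

1.9232


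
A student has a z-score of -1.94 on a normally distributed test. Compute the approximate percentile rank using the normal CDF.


CDF(z) = 0.5 * (1 + erf(z/sqrt(2)))
erf(-1.3718) = -0.9476
CDF = 0.0262
Percentile rank = 0.0262 * 100 = 2.62

2.62


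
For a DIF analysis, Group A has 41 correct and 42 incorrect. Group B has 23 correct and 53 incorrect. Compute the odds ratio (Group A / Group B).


Odds_A = 41/42 = 0.9762
Odds_B = 23/53 = 0.434
OR = Odds_A / Odds_B = 0.9762 / 0.434
Exactly, OR = (41 * 53) / (42 * 23) = 2173 / 966
OR = 2.2495

2.2495


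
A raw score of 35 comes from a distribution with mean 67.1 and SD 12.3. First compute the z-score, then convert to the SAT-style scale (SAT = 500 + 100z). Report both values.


z = (X - mean) / SD = (35 - 67.1) / 12.3
z = -32.1 / 12.3
z = -2.6098
SAT-scale = SAT = 500 + 100z
Carry z at full precision (z = -32.1 / 12.3) into the conversion:
SAT-scale = 500 + 100 * (-32.1 / 12.3) = 500 + -3210 / 12.3
SAT-scale = 500 + -260.9756
SAT-scale = 239.0244

239.0244


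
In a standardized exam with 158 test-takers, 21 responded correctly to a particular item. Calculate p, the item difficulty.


Item difficulty p = number correct / total examinees
p = 21 / 158
p = 0.1329

0.1329


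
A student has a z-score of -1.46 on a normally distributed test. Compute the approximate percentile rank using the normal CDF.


CDF(z) = 0.5 * (1 + erf(z/sqrt(2)))
erf(-1.0324) = -0.8557
CDF = 0.0721
Percentile rank = 0.0721 * 100 = 7.21

7.21


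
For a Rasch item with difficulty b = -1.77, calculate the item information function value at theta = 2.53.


P = 1/(1+exp(-(2.53--1.77))) = 0.9866
I = P*(1-P) = 0.9866 * 0.0134
I = 0.0132

0.0132


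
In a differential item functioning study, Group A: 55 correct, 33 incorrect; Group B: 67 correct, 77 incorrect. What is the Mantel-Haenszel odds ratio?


Odds_A = 55/33 = 1.6667
Odds_B = 67/77 = 0.8701
OR = Odds_A / Odds_B = 1.6667 / 0.8701
Exactly, OR = (55 * 77) / (33 * 67) = 4235 / 2211
OR = 1.9154

1.9154


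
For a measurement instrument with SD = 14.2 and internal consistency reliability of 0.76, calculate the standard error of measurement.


SEM = SD * sqrt(1 - rxx)
SEM = 14.2 * sqrt(1 - 0.76)
SEM = 14.2 * sqrt(0.24) = 14.2 * 0.489898
SEM = 6.9566

6.9566


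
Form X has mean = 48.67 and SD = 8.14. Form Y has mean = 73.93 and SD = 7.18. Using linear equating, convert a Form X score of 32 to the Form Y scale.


slope = SD_Y / SD_X = 7.18 / 8.14 ~ 0.8821
intercept = mean_Y - slope * mean_X = 73.93 - (7.18 / 8.14) * 48.67 ~ 31.0
Y = slope * X + intercept. To avoid rounding drift from the rounded slope/intercept, evaluate the equivalent form Y = mean_Y + SD_Y * (X - mean_X) / SD_X at full precision:
Y = 73.93 + 7.18 * (32 - 48.67) / 8.14
Y = 73.93 - 7.18 * 16.67 / 8.14
Y = 73.93 - 119.6906 / 8.14
Y = 73.93 - 14.704
Y = 59.226

59.226


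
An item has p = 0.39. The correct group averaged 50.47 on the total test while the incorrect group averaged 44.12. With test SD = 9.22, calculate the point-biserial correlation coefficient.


q = 1 - p = 0.61
rpb = ((M1 - M0) / SD) * sqrt(p * q)
rpb = ((50.47 - 44.12) / 9.22) * sqrt(0.39 * 0.61)
rpb = 0.3359

0.3359


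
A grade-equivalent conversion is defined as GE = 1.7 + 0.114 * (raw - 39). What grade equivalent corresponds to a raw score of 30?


raw - median = 30 - 39 = -9
slope * diff = 0.114 * -9 = -1.026
GE = 1.7 + -1.026
GE = 0.674

0.674


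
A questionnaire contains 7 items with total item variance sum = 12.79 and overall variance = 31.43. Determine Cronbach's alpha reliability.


alpha = (k/(k-1)) * (1 - sum(si^2)/s_total^2)
= (7/6) * (1 - 12.79/31.43)
alpha = 0.6919

0.6919


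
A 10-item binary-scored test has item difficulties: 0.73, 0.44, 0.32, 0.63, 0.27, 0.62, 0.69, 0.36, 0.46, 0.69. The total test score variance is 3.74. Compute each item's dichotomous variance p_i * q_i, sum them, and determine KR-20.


For each item, compute p_i * q_i:
  Item 1: 0.73 * 0.27 = 0.1971
  Item 2: 0.44 * 0.56 = 0.2464
  Item 3: 0.32 * 0.68 = 0.2176
  Item 4: 0.63 * 0.37 = 0.2331
  Item 5: 0.27 * 0.73 = 0.1971
  Item 6: 0.62 * 0.38 = 0.2356
  Item 7: 0.69 * 0.31 = 0.2139
  Item 8: 0.36 * 0.64 = 0.2304
  Item 9: 0.46 * 0.54 = 0.2484
  Item 10: 0.69 * 0.31 = 0.2139
Sum(p_i * q_i) = 0.1971 + 0.2464 + 0.2176 + 0.2331 + 0.1971 + 0.2356 + 0.2139 + 0.2304 + 0.2484 + 0.2139 = 2.2335
KR-20 = (k/(k-1)) * (1 - Sum(p_i*q_i) / Var_total)
= (10/9) * (1 - 2.2335/3.74)
= 1.1111 * 0.4028
KR-20 = 0.4476

0.4476


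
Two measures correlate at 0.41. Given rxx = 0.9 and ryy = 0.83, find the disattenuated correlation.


r_corrected = rxy / sqrt(rxx * ryy)
= 0.41 / sqrt(0.9 * 0.83)
= 0.41 / sqrt(0.747)
= 0.41 / 0.864292
r_corrected = 0.4744

0.4744


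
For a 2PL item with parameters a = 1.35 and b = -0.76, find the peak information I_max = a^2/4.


For 2PL, max info at theta = b = -0.76
I_max = a^2 / 4 = 1.35^2 / 4
= 1.8225 / 4
I_max = 0.4556

0.4556


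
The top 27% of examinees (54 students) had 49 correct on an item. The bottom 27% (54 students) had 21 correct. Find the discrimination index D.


p_upper = 49/54 = 0.9074
p_lower = 21/54 = 0.3889
D = 0.9074 - 0.3889 = 0.5185

0.5185


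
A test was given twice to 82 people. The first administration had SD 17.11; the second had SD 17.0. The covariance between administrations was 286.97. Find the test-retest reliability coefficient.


r = cov(X,Y) / (SD_X * SD_Y)
r = 286.97 / (17.11 * 17.0)
r = 286.97 / 290.87
r = 0.9866

0.9866


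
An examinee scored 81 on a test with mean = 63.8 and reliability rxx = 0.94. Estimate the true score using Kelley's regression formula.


T_est = rxx * X + (1 - rxx) * mean
T_est = 0.94 * 81 + 0.06 * 63.8
T_est = 76.14 + 3.828
T_est = 79.968

79.968


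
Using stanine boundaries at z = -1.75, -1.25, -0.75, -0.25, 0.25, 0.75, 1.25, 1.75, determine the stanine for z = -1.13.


Stanine boundaries: [-1.75, -1.25, -0.75, -0.25, 0.25, 0.75, 1.25, 1.75]
z = -1.13
Check each boundary:
  z >= -1.75 -> could be stanine 2
  z >= -1.25 -> could be stanine 3
  z < -0.75
  z < -0.25
  z < 0.25
  z < 0.75
  z < 1.25
  z < 1.75
Highest qualifying boundary gives stanine = 3

3


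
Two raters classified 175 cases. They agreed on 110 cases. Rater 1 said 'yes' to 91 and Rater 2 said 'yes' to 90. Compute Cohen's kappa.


P_o = 110/175 = 0.628571
P_e = (91*90 + 84*85) / 30625 = 0.500571
kappa = (P_o - P_e) / (1 - P_e)
kappa = (0.628571 - 0.500571) / (1 - 0.500571)
kappa = 0.2563

0.2563


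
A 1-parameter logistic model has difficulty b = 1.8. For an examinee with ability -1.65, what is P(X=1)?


theta - b = -1.65 - 1.8 = -3.45
exp(-(theta - b)) = exp(3.45) = 31.5004
P = 1 / (1 + 31.5004)
P = 0.0308

0.0308


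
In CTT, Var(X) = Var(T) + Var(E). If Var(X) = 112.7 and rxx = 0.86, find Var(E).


var_true = rxx * var_obs = 0.86 * 112.7 = 96.922
var_error = var_obs - var_true
var_error = 112.7 - 96.922
var_error = 15.778

15.778


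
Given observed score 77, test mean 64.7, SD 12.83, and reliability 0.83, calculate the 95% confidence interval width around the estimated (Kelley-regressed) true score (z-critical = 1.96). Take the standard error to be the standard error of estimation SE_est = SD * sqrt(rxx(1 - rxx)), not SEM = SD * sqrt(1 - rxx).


True score estimate = 0.83*77 + 0.17*64.7 = 74.909
SE_est = SD * sqrt(rxx * (1 - rxx)) = 12.83 * sqrt(0.83 * 0.17) = 12.83 * sqrt(0.1411) = 4.819369
CI = T_est +/- z * SE_est, so width = 2 * z * SE_est = 2 * 1.96 * 4.819369
Width = 18.8919

18.8919


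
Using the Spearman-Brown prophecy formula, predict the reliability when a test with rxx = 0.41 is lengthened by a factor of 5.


r_new = (n * rxx) / (1 + (n-1) * rxx)
r_new = (5 * 0.41) / (1 + 4 * 0.41)
r_new = 2.05 / 2.64
r_new = 0.7765

0.7765


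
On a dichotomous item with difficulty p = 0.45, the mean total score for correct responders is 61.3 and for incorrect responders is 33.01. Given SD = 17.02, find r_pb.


q = 1 - p = 0.55
rpb = ((M1 - M0) / SD) * sqrt(p * q)
rpb = ((61.3 - 33.01) / 17.02) * sqrt(0.45 * 0.55)
rpb = 0.8269

0.8269


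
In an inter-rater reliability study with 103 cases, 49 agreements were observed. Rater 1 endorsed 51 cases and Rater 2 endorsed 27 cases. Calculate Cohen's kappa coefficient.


P_o = 49/103 = 0.475728
P_e = (51*27 + 52*76) / 10609 = 0.502309
kappa = (P_o - P_e) / (1 - P_e)
kappa = (0.475728 - 0.502309) / (1 - 0.502309)
kappa = -0.0534

-0.0534


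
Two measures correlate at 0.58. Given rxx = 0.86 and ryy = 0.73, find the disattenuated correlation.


r_corrected = rxy / sqrt(rxx * ryy)
= 0.58 / sqrt(0.86 * 0.73)
= 0.58 / sqrt(0.6278)
= 0.58 / 0.792338
r_corrected = 0.732

0.732


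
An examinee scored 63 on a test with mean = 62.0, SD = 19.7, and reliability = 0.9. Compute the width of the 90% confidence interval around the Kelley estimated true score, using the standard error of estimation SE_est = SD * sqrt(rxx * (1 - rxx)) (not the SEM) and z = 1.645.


True score estimate = 0.9*63 + 0.1*62.0 = 62.9
SE_est = SD * sqrt(rxx * (1 - rxx)) = 19.7 * sqrt(0.9 * 0.1) = 19.7 * sqrt(0.09) = 5.91
CI = T_est +/- z * SE_est, so width = 2 * z * SE_est = 2 * 1.645 * 5.91
Width = 19.4439

19.4439


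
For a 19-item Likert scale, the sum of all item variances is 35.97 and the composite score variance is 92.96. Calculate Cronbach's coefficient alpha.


alpha = (k/(k-1)) * (1 - sum(si^2)/s_total^2)
= (19/18) * (1 - 35.97/92.96)
alpha = 0.6471

0.6471


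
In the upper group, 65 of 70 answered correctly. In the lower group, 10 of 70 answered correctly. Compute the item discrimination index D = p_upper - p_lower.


p_upper = 65/70 = 0.9286
p_lower = 10/70 = 0.1429
D = 0.9286 - 0.1429 = 0.7857

0.7857


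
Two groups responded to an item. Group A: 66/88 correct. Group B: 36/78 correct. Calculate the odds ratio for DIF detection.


Odds_A = 66/22 = 3.0
Odds_B = 36/42 = 0.8571
OR = Odds_A / Odds_B = 3.0 / 0.8571
Exactly, OR = (66 * 42) / (22 * 36) = 2772 / 792
OR = 3.5

3.5


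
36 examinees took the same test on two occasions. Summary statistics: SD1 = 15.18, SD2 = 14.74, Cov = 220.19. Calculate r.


r = cov(X,Y) / (SD_X * SD_Y)
r = 220.19 / (15.18 * 14.74)
r = 220.19 / 223.7532
r = 0.9841

0.9841


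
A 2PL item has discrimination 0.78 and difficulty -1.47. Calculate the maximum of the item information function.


For 2PL, max info at theta = b = -1.47
I_max = a^2 / 4 = 0.78^2 / 4
= 0.6084 / 4
I_max = 0.1521

0.1521


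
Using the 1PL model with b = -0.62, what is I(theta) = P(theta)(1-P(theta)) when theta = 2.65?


P = 1/(1+exp(-(2.65--0.62))) = 0.9634
I = P*(1-P) = 0.9634 * 0.0366
I = 0.0353

0.0353


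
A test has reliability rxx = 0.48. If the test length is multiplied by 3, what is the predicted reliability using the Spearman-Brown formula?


r_new = (n * rxx) / (1 + (n-1) * rxx)
r_new = (3 * 0.48) / (1 + 2 * 0.48)
r_new = 1.44 / 1.96
r_new = 0.7347

0.7347


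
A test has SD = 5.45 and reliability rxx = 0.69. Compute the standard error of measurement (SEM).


SEM = SD * sqrt(1 - rxx)
SEM = 5.45 * sqrt(1 - 0.69)
SEM = 5.45 * sqrt(0.31) = 5.45 * 0.556776
SEM = 3.0344

3.0344
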